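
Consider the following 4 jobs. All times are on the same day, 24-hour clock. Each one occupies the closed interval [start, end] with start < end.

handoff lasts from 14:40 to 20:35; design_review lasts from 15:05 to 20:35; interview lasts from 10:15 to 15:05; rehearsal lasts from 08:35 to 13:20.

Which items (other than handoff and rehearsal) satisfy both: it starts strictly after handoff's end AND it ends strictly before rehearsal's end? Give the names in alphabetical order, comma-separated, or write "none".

none

Conditions: its start is strictly after handoff's end (X.start > 20:35) AND its end is strictly before rehearsal's end (X.end < 13:20).
design_review: start 15:05 > 20:35? ✗; end 20:35 < 13:20? ✗ → no.
interview: start 10:15 > 20:35? ✗; end 15:05 < 13:20? ✗ → no.
Result: none.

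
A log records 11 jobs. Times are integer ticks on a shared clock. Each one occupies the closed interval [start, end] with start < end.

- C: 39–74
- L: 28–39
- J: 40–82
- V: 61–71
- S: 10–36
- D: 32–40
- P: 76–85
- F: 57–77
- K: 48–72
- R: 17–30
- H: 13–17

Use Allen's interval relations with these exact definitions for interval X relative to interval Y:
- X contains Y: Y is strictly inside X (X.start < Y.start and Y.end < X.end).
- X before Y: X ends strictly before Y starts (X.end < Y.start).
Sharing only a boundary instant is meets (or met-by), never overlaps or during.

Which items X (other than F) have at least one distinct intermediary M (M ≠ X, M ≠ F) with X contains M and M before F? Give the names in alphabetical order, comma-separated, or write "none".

Target F = [57, 77].
Intermediaries M with M before F: D, H, L, R, S.
Via D — items with X contains D: none.
Via H — items with X contains H: S.
Via L — items with X contains L: none.
Via R — items with X contains R: S.
Via S — items with X contains S: none.
Union: S.

S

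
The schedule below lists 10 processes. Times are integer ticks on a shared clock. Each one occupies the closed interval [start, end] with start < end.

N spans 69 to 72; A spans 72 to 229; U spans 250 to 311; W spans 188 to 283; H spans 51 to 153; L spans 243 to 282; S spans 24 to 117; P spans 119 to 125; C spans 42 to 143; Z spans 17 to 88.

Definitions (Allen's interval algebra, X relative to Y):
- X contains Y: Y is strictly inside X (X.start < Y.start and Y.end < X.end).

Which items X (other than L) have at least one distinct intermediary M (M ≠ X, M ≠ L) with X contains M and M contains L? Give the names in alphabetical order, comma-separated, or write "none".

none

Target L = [243, 282].
Intermediaries M with M contains L: W.
Via W — items with X contains W: none.
Union: none.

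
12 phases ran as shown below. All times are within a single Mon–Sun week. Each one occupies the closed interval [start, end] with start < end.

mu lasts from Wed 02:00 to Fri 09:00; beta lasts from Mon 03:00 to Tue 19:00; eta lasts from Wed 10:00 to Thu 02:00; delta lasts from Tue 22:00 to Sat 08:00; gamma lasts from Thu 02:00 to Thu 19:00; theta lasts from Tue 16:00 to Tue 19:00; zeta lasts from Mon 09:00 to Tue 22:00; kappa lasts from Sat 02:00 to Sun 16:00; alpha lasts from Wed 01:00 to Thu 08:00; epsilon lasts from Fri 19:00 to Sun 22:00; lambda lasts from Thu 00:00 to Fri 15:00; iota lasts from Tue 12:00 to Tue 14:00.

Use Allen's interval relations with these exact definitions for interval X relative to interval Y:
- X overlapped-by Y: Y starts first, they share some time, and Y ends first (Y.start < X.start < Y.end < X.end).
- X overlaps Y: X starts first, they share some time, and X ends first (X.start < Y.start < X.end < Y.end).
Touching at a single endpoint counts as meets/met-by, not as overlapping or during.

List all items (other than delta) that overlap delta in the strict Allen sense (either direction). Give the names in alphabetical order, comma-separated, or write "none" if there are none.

Target delta = [Tue 22:00, Sat 08:00].
alpha [Wed 01:00, Thu 08:00] → during → no.
beta [Mon 03:00, Tue 19:00] → before → no.
epsilon [Fri 19:00, Sun 22:00] → overlapped-by → yes.
eta [Wed 10:00, Thu 02:00] → during → no.
gamma [Thu 02:00, Thu 19:00] → during → no.
iota [Tue 12:00, Tue 14:00] → before → no.
kappa [Sat 02:00, Sun 16:00] → overlapped-by → yes.
lambda [Thu 00:00, Fri 15:00] → during → no.
mu [Wed 02:00, Fri 09:00] → during → no.
theta [Tue 16:00, Tue 19:00] → before → no.
zeta [Mon 09:00, Tue 22:00] → meets → no.
Result: epsilon, kappa.

epsilon, kappa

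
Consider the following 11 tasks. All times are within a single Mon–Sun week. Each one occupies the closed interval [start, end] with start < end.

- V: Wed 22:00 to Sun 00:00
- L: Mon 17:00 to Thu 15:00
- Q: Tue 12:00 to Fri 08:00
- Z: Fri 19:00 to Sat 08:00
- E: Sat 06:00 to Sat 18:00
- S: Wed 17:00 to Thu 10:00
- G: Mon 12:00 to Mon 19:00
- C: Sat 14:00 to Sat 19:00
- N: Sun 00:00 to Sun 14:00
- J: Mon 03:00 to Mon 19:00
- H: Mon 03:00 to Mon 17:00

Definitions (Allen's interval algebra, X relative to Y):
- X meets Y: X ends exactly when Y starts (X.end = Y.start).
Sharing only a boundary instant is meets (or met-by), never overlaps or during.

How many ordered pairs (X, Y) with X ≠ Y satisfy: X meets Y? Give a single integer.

2

Checking all 110 ordered pairs for relation 'meets'; matching pairs in alphabetical order:
(H, L): H meets L ✓
(V, N): V meets N ✓
Count: 2.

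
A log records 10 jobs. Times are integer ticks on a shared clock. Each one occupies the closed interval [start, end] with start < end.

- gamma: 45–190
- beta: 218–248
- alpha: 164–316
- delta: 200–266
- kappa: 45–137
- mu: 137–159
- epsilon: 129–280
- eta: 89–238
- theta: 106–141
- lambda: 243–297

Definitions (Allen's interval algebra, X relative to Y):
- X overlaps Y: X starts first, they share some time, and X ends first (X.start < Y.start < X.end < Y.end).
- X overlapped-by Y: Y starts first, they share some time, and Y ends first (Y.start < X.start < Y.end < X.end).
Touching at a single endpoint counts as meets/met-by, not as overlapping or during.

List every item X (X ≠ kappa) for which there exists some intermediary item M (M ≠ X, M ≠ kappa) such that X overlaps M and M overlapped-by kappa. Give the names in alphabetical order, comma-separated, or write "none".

Target kappa = [45, 137].
Intermediaries M with M overlapped-by kappa: epsilon, eta, theta.
Via epsilon — items with X overlaps epsilon: eta, gamma, theta.
Via eta — items with X overlaps eta: gamma.
Via theta — items with X overlaps theta: none.
Union: eta, gamma, theta.

eta, gamma, theta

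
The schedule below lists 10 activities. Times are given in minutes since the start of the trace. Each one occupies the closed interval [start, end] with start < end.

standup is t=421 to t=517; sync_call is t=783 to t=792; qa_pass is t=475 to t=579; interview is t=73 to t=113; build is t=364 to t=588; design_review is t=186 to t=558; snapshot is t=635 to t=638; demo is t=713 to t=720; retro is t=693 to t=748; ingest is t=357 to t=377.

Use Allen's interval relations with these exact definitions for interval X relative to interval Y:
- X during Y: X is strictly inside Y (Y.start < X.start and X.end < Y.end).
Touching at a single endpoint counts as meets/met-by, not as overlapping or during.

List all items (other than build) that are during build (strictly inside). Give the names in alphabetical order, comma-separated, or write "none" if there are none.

qa_pass, standup

Target build = [t=364, t=588].
demo [t=713, t=720] → after → no.
design_review [t=186, t=558] → overlaps → no.
ingest [t=357, t=377] → overlaps → no.
interview [t=73, t=113] → before → no.
qa_pass [t=475, t=579] → during → yes.
retro [t=693, t=748] → after → no.
snapshot [t=635, t=638] → after → no.
standup [t=421, t=517] → during → yes.
sync_call [t=783, t=792] → after → no.
Result: qa_pass, standup.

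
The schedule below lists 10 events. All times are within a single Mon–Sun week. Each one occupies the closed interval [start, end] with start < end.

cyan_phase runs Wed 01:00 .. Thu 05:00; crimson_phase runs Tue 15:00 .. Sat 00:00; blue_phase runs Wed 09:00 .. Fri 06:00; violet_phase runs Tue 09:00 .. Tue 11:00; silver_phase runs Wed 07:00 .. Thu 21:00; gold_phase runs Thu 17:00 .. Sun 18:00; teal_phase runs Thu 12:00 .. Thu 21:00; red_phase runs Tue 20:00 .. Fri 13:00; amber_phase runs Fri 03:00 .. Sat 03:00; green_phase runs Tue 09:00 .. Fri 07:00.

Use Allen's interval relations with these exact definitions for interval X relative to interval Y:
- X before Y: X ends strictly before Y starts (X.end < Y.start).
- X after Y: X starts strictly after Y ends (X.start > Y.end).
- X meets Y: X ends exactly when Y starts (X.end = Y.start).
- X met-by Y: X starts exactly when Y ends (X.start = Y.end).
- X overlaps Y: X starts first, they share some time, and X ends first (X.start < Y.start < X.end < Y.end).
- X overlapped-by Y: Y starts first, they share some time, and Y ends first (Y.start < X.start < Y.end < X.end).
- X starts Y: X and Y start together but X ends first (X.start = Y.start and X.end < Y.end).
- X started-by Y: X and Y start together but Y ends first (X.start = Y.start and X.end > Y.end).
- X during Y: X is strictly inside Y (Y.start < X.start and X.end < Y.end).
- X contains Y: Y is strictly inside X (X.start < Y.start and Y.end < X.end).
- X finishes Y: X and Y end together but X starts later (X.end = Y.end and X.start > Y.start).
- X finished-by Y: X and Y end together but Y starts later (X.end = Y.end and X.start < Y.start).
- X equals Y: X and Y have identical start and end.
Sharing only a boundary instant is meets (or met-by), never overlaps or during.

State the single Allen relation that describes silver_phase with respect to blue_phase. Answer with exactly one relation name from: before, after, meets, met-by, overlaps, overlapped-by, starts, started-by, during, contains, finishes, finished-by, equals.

silver_phase = [Wed 07:00, Thu 21:00]; blue_phase = [Wed 09:00, Fri 06:00].
Compare endpoints: silver_phase.start < blue_phase.start, silver_phase.start < blue_phase.end, silver_phase.end > blue_phase.start, silver_phase.end < blue_phase.end.
That pattern is 'overlaps'.

overlaps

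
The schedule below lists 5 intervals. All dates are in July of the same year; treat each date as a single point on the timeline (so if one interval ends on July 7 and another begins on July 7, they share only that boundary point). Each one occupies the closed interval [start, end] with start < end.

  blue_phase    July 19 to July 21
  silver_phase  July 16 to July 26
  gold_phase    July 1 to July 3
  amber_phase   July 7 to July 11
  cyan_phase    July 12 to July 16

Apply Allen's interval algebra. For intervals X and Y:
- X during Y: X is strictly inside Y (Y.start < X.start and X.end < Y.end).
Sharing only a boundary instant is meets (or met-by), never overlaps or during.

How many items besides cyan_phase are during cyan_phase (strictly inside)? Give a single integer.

0

Target cyan_phase = [July 12, July 16].
amber_phase [July 7, July 11] → before → no.
blue_phase [July 19, July 21] → after → no.
gold_phase [July 1, July 3] → before → no.
silver_phase [July 16, July 26] → met-by → no.
Total: 0.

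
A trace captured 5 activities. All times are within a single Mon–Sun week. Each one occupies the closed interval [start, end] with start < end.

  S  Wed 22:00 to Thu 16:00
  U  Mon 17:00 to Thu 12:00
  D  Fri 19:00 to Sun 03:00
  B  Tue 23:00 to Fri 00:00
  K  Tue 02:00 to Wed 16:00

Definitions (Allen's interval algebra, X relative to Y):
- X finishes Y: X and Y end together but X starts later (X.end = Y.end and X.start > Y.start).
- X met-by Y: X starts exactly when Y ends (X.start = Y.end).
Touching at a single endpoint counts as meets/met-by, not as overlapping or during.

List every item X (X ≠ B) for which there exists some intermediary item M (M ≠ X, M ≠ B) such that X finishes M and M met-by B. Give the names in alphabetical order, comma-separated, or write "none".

none

Target B = [Tue 23:00, Fri 00:00].
Intermediaries M with M met-by B: none.
Union: none.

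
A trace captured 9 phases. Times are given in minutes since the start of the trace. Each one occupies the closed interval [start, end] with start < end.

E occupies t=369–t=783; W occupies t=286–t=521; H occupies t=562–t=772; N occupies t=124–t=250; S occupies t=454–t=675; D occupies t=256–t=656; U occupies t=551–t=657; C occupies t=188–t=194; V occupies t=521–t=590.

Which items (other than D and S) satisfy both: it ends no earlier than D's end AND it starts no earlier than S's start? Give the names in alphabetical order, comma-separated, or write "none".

H, U

Conditions: its end is no earlier than D's end (X.end >= t=656) AND its start is no earlier than S's start (X.start >= t=454).
C: end t=194 >= t=656? ✗; start t=188 >= t=454? ✗ → no.
E: end t=783 >= t=656? ✓; start t=369 >= t=454? ✗ → no.
H: end t=772 >= t=656? ✓; start t=562 >= t=454? ✓ → yes.
N: end t=250 >= t=656? ✗; start t=124 >= t=454? ✗ → no.
U: end t=657 >= t=656? ✓; start t=551 >= t=454? ✓ → yes.
V: end t=590 >= t=656? ✗; start t=521 >= t=454? ✓ → no.
W: end t=521 >= t=656? ✗; start t=286 >= t=454? ✗ → no.
Result: H, U.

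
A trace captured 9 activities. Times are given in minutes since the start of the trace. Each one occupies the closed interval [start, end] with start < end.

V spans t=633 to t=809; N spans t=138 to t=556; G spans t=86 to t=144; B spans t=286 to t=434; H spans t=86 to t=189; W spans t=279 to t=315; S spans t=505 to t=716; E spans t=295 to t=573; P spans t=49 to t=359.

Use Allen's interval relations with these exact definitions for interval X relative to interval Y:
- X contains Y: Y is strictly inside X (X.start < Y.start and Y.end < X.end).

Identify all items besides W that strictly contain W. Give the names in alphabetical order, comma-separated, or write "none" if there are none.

Target W = [t=279, t=315].
B [t=286, t=434] → overlapped-by → no.
E [t=295, t=573] → overlapped-by → no.
G [t=86, t=144] → before → no.
H [t=86, t=189] → before → no.
N [t=138, t=556] → contains → yes.
P [t=49, t=359] → contains → yes.
S [t=505, t=716] → after → no.
V [t=633, t=809] → after → no.
Result: N, P.

N, P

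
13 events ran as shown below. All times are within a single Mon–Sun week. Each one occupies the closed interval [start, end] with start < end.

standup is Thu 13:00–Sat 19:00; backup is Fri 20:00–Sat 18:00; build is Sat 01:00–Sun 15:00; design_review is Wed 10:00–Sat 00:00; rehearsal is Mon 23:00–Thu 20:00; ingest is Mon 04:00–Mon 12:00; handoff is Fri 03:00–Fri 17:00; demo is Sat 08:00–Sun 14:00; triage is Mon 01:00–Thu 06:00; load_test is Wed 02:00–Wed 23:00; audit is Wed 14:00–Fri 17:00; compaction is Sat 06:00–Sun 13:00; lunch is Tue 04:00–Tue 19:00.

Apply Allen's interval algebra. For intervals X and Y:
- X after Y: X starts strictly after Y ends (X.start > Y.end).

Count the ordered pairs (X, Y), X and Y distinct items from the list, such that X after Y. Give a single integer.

Checking all 156 ordered pairs for relation 'after'; matching pairs in alphabetical order:
(audit, ingest): audit after ingest ✓
(audit, lunch): audit after lunch ✓
(backup, audit): backup after audit ✓
(backup, handoff): backup after handoff ✓
(backup, ingest): backup after ingest ✓
(backup, load_test): backup after load_test ✓
(backup, lunch): backup after lunch ✓
(backup, rehearsal): backup after rehearsal ✓
(backup, triage): backup after triage ✓
(build, audit): build after audit ✓
(build, design_review): build after design_review ✓
(build, handoff): build after handoff ✓
(build, ingest): build after ingest ✓
(build, load_test): build after load_test ✓
(build, lunch): build after lunch ✓
(build, rehearsal): build after rehearsal ✓
(build, triage): build after triage ✓
(compaction, audit): compaction after audit ✓
(compaction, design_review): compaction after design_review ✓
(compaction, handoff): compaction after handoff ✓
(compaction, ingest): compaction after ingest ✓
(compaction, load_test): compaction after load_test ✓
(compaction, lunch): compaction after lunch ✓
(compaction, rehearsal): compaction after rehearsal ✓
... plus 24 further pairs not listed.
Count: 48.

48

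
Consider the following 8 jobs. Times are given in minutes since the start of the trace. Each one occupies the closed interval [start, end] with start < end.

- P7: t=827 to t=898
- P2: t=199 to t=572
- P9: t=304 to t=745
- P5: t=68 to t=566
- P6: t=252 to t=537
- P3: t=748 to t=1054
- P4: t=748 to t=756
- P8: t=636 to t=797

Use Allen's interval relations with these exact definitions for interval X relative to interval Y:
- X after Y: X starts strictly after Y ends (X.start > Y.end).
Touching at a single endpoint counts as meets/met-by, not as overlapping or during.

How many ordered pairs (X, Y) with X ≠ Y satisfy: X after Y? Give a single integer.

17

Checking all 56 ordered pairs for relation 'after'; matching pairs in alphabetical order:
(P3, P2): P3 after P2 ✓
(P3, P5): P3 after P5 ✓
(P3, P6): P3 after P6 ✓
(P3, P9): P3 after P9 ✓
(P4, P2): P4 after P2 ✓
(P4, P5): P4 after P5 ✓
(P4, P6): P4 after P6 ✓
(P4, P9): P4 after P9 ✓
(P7, P2): P7 after P2 ✓
(P7, P4): P7 after P4 ✓
(P7, P5): P7 after P5 ✓
(P7, P6): P7 after P6 ✓
(P7, P8): P7 after P8 ✓
(P7, P9): P7 after P9 ✓
(P8, P2): P8 after P2 ✓
(P8, P5): P8 after P5 ✓
(P8, P6): P8 after P6 ✓
Count: 17.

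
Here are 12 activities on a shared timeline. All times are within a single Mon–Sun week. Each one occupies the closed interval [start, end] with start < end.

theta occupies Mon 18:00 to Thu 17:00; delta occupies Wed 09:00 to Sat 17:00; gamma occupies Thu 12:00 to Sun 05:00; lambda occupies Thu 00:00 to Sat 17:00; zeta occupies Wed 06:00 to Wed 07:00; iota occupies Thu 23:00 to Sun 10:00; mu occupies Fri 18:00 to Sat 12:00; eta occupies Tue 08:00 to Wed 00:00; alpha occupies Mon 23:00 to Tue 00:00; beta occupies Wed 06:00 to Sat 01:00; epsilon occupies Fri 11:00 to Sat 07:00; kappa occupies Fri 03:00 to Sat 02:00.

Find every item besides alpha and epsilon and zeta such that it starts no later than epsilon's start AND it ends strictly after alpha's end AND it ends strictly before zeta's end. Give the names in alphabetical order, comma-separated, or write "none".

Conditions: its start is no later than epsilon's start (X.start <= Fri 11:00) AND its end is strictly after alpha's end (X.end > Tue 00:00) AND its end is strictly before zeta's end (X.end < Wed 07:00).
beta: start Wed 06:00 <= Fri 11:00? ✓; end Sat 01:00 > Tue 00:00? ✓; end Sat 01:00 < Wed 07:00? ✗ → no.
delta: start Wed 09:00 <= Fri 11:00? ✓; end Sat 17:00 > Tue 00:00? ✓; end Sat 17:00 < Wed 07:00? ✗ → no.
eta: start Tue 08:00 <= Fri 11:00? ✓; end Wed 00:00 > Tue 00:00? ✓; end Wed 00:00 < Wed 07:00? ✓ → yes.
gamma: start Thu 12:00 <= Fri 11:00? ✓; end Sun 05:00 > Tue 00:00? ✓; end Sun 05:00 < Wed 07:00? ✗ → no.
iota: start Thu 23:00 <= Fri 11:00? ✓; end Sun 10:00 > Tue 00:00? ✓; end Sun 10:00 < Wed 07:00? ✗ → no.
kappa: start Fri 03:00 <= Fri 11:00? ✓; end Sat 02:00 > Tue 00:00? ✓; end Sat 02:00 < Wed 07:00? ✗ → no.
lambda: start Thu 00:00 <= Fri 11:00? ✓; end Sat 17:00 > Tue 00:00? ✓; end Sat 17:00 < Wed 07:00? ✗ → no.
mu: start Fri 18:00 <= Fri 11:00? ✗; end Sat 12:00 > Tue 00:00? ✓; end Sat 12:00 < Wed 07:00? ✗ → no.
theta: start Mon 18:00 <= Fri 11:00? ✓; end Thu 17:00 > Tue 00:00? ✓; end Thu 17:00 < Wed 07:00? ✗ → no.
Result: eta.

eta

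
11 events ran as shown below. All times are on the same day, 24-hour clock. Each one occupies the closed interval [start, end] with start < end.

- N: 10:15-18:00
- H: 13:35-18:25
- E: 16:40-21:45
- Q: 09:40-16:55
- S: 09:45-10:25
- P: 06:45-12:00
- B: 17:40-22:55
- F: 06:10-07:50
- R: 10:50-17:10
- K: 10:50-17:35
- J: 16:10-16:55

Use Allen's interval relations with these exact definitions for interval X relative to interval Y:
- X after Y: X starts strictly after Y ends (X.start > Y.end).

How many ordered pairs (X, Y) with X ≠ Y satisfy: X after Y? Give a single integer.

23

Checking all 110 ordered pairs for relation 'after'; matching pairs in alphabetical order:
(B, F): B after F ✓
(B, J): B after J ✓
(B, K): B after K ✓
(B, P): B after P ✓
(B, Q): B after Q ✓
(B, R): B after R ✓
(B, S): B after S ✓
(E, F): E after F ✓
(E, P): E after P ✓
(E, S): E after S ✓
(H, F): H after F ✓
(H, P): H after P ✓
(H, S): H after S ✓
(J, F): J after F ✓
(J, P): J after P ✓
(J, S): J after S ✓
(K, F): K after F ✓
(K, S): K after S ✓
(N, F): N after F ✓
(Q, F): Q after F ✓
(R, F): R after F ✓
(R, S): R after S ✓
(S, F): S after F ✓
Count: 23.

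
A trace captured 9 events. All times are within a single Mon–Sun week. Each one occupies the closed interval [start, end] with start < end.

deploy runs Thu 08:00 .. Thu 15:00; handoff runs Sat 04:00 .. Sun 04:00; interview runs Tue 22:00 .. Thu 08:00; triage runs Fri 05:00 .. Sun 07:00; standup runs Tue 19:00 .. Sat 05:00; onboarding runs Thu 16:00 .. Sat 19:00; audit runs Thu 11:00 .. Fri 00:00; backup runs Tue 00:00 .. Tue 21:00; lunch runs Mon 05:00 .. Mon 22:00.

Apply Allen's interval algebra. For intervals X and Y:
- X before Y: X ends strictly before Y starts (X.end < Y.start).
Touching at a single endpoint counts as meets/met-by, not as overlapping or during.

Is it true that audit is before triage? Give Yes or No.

audit = [Thu 11:00, Fri 00:00], triage = [Fri 05:00, Sun 07:00].
Actual relation of audit to triage: before.
Asked whether 'before' holds → Yes.

Yes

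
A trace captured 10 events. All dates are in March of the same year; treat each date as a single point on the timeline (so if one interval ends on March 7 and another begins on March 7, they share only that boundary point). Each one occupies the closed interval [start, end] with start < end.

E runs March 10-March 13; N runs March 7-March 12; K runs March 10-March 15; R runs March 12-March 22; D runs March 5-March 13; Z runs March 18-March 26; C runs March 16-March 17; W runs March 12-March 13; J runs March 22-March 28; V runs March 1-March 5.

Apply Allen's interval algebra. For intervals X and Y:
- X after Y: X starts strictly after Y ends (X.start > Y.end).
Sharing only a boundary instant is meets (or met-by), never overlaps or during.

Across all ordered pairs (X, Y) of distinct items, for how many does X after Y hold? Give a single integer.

25

Checking all 90 ordered pairs for relation 'after'; matching pairs in alphabetical order:
(C, D): C after D ✓
(C, E): C after E ✓
(C, K): C after K ✓
(C, N): C after N ✓
(C, V): C after V ✓
(C, W): C after W ✓
(E, V): E after V ✓
(J, C): J after C ✓
(J, D): J after D ✓
(J, E): J after E ✓
(J, K): J after K ✓
(J, N): J after N ✓
(J, V): J after V ✓
(J, W): J after W ✓
(K, V): K after V ✓
(N, V): N after V ✓
(R, V): R after V ✓
(W, V): W after V ✓
(Z, C): Z after C ✓
(Z, D): Z after D ✓
(Z, E): Z after E ✓
(Z, K): Z after K ✓
(Z, N): Z after N ✓
(Z, V): Z after V ✓
... plus 1 further pairs not listed.
Count: 25.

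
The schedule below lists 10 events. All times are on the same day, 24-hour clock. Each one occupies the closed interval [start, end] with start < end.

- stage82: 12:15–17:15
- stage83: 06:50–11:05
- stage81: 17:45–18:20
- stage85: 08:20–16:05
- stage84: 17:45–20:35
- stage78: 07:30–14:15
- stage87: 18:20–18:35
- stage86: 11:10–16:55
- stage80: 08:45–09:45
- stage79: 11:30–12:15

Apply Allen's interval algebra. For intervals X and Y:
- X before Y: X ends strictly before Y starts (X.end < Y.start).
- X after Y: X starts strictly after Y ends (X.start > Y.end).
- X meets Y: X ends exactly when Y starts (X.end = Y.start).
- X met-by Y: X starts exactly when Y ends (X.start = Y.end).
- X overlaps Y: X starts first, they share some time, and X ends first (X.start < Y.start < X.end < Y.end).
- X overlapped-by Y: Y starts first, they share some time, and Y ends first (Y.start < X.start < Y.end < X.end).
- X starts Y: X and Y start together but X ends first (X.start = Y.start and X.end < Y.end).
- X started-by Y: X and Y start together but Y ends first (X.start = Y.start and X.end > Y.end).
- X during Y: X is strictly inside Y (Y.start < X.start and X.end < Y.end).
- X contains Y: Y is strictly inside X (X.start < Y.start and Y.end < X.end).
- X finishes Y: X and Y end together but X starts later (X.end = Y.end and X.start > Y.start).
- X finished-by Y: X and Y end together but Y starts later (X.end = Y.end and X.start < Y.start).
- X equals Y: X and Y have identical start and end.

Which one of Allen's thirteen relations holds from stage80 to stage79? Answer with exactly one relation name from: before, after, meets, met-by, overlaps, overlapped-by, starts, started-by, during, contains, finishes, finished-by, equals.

stage80 = [08:45, 09:45]; stage79 = [11:30, 12:15].
Compare endpoints: stage80.start < stage79.start, stage80.start < stage79.end, stage80.end < stage79.start, stage80.end < stage79.end.
That pattern is 'before'.

before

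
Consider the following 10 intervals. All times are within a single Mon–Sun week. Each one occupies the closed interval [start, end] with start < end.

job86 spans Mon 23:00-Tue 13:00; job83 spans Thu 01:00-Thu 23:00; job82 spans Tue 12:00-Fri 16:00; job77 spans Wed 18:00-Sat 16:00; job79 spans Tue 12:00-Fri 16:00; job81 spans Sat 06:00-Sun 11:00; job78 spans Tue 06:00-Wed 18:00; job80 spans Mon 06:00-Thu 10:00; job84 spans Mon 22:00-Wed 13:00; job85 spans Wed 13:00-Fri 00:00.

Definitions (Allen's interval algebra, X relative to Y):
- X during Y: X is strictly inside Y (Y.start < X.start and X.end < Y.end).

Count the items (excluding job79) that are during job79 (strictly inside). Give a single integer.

2

Target job79 = [Tue 12:00, Fri 16:00].
job77 [Wed 18:00, Sat 16:00] → overlapped-by → no.
job78 [Tue 06:00, Wed 18:00] → overlaps → no.
job80 [Mon 06:00, Thu 10:00] → overlaps → no.
job81 [Sat 06:00, Sun 11:00] → after → no.
job82 [Tue 12:00, Fri 16:00] → equals → no.
job83 [Thu 01:00, Thu 23:00] → during → counts.
job84 [Mon 22:00, Wed 13:00] → overlaps → no.
job85 [Wed 13:00, Fri 00:00] → during → counts.
job86 [Mon 23:00, Tue 13:00] → overlaps → no.
Total: 2.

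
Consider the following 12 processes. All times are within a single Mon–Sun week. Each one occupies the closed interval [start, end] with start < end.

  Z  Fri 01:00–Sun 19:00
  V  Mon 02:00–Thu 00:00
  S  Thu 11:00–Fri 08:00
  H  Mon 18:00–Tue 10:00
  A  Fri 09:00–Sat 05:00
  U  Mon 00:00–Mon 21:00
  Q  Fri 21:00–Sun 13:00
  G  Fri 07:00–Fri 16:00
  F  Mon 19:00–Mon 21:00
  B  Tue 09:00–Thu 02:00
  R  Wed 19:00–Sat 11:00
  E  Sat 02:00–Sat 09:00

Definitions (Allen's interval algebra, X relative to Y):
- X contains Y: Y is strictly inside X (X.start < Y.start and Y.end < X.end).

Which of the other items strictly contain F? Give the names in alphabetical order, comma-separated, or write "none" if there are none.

Target F = [Mon 19:00, Mon 21:00].
A [Fri 09:00, Sat 05:00] → after → no.
B [Tue 09:00, Thu 02:00] → after → no.
E [Sat 02:00, Sat 09:00] → after → no.
G [Fri 07:00, Fri 16:00] → after → no.
H [Mon 18:00, Tue 10:00] → contains → yes.
Q [Fri 21:00, Sun 13:00] → after → no.
R [Wed 19:00, Sat 11:00] → after → no.
S [Thu 11:00, Fri 08:00] → after → no.
U [Mon 00:00, Mon 21:00] → finished-by → no.
V [Mon 02:00, Thu 00:00] → contains → yes.
Z [Fri 01:00, Sun 19:00] → after → no.
Result: H, V.

H, V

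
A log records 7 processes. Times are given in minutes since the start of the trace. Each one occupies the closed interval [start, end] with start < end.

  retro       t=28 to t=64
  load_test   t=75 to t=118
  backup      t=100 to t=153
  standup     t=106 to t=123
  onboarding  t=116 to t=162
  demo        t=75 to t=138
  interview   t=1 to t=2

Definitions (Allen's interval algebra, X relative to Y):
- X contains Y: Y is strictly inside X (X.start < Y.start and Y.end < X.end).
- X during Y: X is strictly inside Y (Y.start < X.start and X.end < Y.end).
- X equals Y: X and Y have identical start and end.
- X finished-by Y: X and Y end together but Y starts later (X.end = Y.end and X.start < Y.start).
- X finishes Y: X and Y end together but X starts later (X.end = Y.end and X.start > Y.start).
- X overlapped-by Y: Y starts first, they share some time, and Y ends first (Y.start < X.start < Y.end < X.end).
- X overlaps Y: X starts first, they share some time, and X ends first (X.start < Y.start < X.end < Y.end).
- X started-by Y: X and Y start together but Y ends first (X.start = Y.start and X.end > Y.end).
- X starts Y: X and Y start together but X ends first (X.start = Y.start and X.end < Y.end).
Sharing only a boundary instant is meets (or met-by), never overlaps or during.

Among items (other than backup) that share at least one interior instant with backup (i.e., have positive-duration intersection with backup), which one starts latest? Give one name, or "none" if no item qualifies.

Target backup = [t=100, t=153].
demo [t=75, t=138] → overlaps → candidate.
interview [t=1, t=2] → before → excluded.
load_test [t=75, t=118] → overlaps → candidate.
onboarding [t=116, t=162] → overlapped-by → candidate.
retro [t=28, t=64] → before → excluded.
standup [t=106, t=123] → during → candidate.
Among candidates, latest start is t=116 → onboarding.

onboarding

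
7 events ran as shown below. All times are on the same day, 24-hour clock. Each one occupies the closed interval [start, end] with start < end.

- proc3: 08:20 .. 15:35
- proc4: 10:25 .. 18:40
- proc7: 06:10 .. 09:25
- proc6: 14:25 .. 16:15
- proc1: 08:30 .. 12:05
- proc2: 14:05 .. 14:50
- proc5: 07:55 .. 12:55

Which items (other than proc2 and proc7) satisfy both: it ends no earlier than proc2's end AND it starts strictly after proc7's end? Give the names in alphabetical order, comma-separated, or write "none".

proc4, proc6

Conditions: its end is no earlier than proc2's end (X.end >= 14:50) AND its start is strictly after proc7's end (X.start > 09:25).
proc1: end 12:05 >= 14:50? ✗; start 08:30 > 09:25? ✗ → no.
proc3: end 15:35 >= 14:50? ✓; start 08:20 > 09:25? ✗ → no.
proc4: end 18:40 >= 14:50? ✓; start 10:25 > 09:25? ✓ → yes.
proc5: end 12:55 >= 14:50? ✗; start 07:55 > 09:25? ✗ → no.
proc6: end 16:15 >= 14:50? ✓; start 14:25 > 09:25? ✓ → yes.
Result: proc4, proc6.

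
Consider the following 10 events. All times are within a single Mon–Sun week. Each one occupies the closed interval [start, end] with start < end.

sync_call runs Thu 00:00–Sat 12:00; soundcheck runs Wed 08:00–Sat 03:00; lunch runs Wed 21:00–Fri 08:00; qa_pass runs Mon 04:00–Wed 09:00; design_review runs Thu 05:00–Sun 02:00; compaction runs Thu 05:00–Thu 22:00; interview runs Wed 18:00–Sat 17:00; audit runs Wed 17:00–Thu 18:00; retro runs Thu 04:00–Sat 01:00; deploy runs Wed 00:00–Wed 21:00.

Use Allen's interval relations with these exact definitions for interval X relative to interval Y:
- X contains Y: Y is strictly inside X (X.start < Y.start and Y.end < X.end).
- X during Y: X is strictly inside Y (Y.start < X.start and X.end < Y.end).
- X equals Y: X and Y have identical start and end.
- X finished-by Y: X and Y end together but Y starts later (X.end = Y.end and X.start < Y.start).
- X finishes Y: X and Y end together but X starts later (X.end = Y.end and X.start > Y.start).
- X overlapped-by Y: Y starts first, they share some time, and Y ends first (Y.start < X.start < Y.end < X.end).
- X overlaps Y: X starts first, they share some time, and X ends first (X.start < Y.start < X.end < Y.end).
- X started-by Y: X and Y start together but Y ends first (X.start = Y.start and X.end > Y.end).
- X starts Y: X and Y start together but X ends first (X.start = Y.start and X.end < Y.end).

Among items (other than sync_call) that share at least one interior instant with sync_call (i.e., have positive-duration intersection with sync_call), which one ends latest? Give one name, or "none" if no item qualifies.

Target sync_call = [Thu 00:00, Sat 12:00].
audit [Wed 17:00, Thu 18:00] → overlaps → candidate.
compaction [Thu 05:00, Thu 22:00] → during → candidate.
deploy [Wed 00:00, Wed 21:00] → before → excluded.
design_review [Thu 05:00, Sun 02:00] → overlapped-by → candidate.
interview [Wed 18:00, Sat 17:00] → contains → candidate.
lunch [Wed 21:00, Fri 08:00] → overlaps → candidate.
qa_pass [Mon 04:00, Wed 09:00] → before → excluded.
retro [Thu 04:00, Sat 01:00] → during → candidate.
soundcheck [Wed 08:00, Sat 03:00] → overlaps → candidate.
Among candidates, latest end is Sun 02:00 → design_review.

design_review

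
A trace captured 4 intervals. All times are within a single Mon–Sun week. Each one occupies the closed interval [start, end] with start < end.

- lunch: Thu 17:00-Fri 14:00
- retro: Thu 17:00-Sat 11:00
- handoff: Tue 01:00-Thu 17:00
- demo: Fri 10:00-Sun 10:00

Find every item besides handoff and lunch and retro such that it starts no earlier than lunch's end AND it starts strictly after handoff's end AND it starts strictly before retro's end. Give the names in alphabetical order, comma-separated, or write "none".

Conditions: its start is no earlier than lunch's end (X.start >= Fri 14:00) AND its start is strictly after handoff's end (X.start > Thu 17:00) AND its start is strictly before retro's end (X.start < Sat 11:00).
demo: start Fri 10:00 >= Fri 14:00? ✗; start Fri 10:00 > Thu 17:00? ✓; start Fri 10:00 < Sat 11:00? ✓ → no.
Result: none.

none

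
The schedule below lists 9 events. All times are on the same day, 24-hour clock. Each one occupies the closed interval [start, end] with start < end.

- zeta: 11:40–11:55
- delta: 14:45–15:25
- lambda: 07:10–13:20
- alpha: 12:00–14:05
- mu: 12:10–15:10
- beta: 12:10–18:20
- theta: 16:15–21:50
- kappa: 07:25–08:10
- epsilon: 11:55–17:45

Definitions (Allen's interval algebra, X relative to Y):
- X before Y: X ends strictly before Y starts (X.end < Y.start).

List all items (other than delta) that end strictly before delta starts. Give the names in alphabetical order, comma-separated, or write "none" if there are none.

Target delta = [14:45, 15:25].
alpha [12:00, 14:05] → before → yes.
beta [12:10, 18:20] → contains → no.
epsilon [11:55, 17:45] → contains → no.
kappa [07:25, 08:10] → before → yes.
lambda [07:10, 13:20] → before → yes.
mu [12:10, 15:10] → overlaps → no.
theta [16:15, 21:50] → after → no.
zeta [11:40, 11:55] → before → yes.
Result: alpha, kappa, lambda, zeta.

alpha, kappa, lambda, zeta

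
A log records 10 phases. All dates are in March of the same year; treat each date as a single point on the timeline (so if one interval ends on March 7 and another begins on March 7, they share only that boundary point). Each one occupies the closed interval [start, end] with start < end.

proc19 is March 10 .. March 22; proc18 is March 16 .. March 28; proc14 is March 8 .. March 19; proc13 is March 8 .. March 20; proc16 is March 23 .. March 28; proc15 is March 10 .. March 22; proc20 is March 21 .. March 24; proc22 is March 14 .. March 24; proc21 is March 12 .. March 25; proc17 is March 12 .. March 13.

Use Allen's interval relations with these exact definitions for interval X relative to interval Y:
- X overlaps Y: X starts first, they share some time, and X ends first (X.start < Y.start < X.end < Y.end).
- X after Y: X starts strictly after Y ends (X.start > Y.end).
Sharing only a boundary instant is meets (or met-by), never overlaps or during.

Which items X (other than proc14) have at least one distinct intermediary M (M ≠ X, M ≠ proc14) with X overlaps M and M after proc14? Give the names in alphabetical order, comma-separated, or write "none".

proc15, proc19, proc20, proc21, proc22

Target proc14 = [March 8, March 19].
Intermediaries M with M after proc14: proc16, proc20.
Via proc16 — items with X overlaps proc16: proc20, proc21, proc22.
Via proc20 — items with X overlaps proc20: proc15, proc19.
Union: proc15, proc19, proc20, proc21, proc22.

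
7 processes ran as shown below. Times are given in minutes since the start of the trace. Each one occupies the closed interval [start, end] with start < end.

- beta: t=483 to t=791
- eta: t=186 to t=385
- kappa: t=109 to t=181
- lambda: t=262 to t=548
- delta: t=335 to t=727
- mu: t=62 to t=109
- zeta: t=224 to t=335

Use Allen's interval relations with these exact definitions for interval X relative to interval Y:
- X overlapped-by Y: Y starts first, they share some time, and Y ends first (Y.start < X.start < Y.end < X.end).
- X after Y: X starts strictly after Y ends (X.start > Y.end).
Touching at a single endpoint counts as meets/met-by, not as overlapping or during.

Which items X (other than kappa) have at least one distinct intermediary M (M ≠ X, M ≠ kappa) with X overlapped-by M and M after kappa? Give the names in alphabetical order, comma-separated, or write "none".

beta, delta, lambda

Target kappa = [t=109, t=181].
Intermediaries M with M after kappa: beta, delta, eta, lambda, zeta.
Via beta — items with X overlapped-by beta: none.
Via delta — items with X overlapped-by delta: beta.
Via eta — items with X overlapped-by eta: delta, lambda.
Via lambda — items with X overlapped-by lambda: beta, delta.
Via zeta — items with X overlapped-by zeta: lambda.
Union: beta, delta, lambda.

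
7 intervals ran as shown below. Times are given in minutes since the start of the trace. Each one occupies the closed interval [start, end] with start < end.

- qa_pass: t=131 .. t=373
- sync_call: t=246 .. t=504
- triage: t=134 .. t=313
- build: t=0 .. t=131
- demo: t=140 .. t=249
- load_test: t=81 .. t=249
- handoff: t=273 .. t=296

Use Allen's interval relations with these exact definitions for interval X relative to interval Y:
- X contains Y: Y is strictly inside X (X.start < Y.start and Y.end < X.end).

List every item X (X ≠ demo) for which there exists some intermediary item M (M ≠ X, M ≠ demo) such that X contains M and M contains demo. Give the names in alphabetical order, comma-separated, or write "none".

Target demo = [t=140, t=249].
Intermediaries M with M contains demo: qa_pass, triage.
Via qa_pass — items with X contains qa_pass: none.
Via triage — items with X contains triage: qa_pass.
Union: qa_pass.

qa_pass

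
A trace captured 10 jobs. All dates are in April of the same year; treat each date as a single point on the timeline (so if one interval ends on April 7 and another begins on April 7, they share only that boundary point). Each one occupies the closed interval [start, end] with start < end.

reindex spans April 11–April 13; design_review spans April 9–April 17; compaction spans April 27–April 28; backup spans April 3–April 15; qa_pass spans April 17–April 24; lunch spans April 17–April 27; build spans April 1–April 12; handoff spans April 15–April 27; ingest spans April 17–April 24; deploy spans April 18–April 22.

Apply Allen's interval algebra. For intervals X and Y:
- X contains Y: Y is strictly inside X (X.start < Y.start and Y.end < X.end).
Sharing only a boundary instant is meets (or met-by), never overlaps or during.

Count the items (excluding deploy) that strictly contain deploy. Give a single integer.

4

Target deploy = [April 18, April 22].
backup [April 3, April 15] → before → no.
build [April 1, April 12] → before → no.
compaction [April 27, April 28] → after → no.
design_review [April 9, April 17] → before → no.
handoff [April 15, April 27] → contains → counts.
ingest [April 17, April 24] → contains → counts.
lunch [April 17, April 27] → contains → counts.
qa_pass [April 17, April 24] → contains → counts.
reindex [April 11, April 13] → before → no.
Total: 4.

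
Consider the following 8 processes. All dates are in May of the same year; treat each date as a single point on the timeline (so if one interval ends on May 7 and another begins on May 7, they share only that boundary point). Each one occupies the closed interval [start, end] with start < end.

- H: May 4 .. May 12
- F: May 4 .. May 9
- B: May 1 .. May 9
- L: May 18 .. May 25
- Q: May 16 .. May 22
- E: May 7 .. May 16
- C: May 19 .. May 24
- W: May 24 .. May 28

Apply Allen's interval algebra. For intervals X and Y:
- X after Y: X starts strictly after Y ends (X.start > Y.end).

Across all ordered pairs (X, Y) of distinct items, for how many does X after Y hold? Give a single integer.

Checking all 56 ordered pairs for relation 'after'; matching pairs in alphabetical order:
(C, B): C after B ✓
(C, E): C after E ✓
(C, F): C after F ✓
(C, H): C after H ✓
(L, B): L after B ✓
(L, E): L after E ✓
(L, F): L after F ✓
(L, H): L after H ✓
(Q, B): Q after B ✓
(Q, F): Q after F ✓
(Q, H): Q after H ✓
(W, B): W after B ✓
(W, E): W after E ✓
(W, F): W after F ✓
(W, H): W after H ✓
(W, Q): W after Q ✓
Count: 16.

16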